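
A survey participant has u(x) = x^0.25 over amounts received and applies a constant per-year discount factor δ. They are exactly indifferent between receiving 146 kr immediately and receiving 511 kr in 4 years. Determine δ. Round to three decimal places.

δ ≈ 0.925

Indifference means u(146) = δ^4 · u(511), so δ^4 = u(146)/u(511).
Since u(x) = x^0.25, δ^4 = (146/511)^0.25 = 0.28571^0.25 = 0.73111.
Taking the 4th root: δ = 0.73111^(1/4) ≈ 0.925.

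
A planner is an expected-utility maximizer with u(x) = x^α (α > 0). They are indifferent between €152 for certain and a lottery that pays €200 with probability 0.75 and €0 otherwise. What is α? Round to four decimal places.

α ≈ 1.0483

Since u(0) = 0, the lottery's EU is 0.75·200^α.
Indifference: 152^α = 0.75·200^α, so (152/200)^α = 0.75.
Taking logs: α·ln(152/200) = ln(0.75), so α = -0.2876821 / -0.2744368 ≈ 1.0483.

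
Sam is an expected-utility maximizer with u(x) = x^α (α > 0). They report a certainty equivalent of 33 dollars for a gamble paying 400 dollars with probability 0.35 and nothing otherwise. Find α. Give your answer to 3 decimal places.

Since u(0) = 0, the lottery's EU is 0.35·400^α.
Equating: 33^α = 0.35·400^α, i.e. 0.0825^α = 0.35.
Take logs: α = ln 0.35 / ln(33/400) ≈ 0.42078.

α ≈ 0.421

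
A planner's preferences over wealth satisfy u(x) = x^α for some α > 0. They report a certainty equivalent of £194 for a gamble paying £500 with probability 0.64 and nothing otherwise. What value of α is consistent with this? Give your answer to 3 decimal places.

α ≈ 0.471

Since u(0) = 0, the lottery's EU is 0.64·500^α.
Indifference: 194^α = 0.64·500^α, so (194/500)^α = 0.64.
Take logs: α = ln 0.64 / ln(194/500) ≈ 0.47139.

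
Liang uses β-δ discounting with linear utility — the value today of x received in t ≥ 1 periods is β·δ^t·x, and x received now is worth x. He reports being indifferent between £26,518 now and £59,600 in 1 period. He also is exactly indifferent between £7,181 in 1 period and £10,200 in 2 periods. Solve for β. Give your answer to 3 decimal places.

β ≈ 0.632

Both payoffs in the second observation are in the future, so β drops out: δ^1·7181 = δ^2·10200 ⇒ δ = 7181/10200 = 0.70402.
The first indifference: 26518 = β·δ·59600, so β = 26518/(δ·59600) = 26518/(0.70402·59600) ≈ 0.632.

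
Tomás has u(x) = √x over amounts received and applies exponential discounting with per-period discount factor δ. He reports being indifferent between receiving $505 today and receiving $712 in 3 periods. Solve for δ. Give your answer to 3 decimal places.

δ ≈ 0.944

Indifference means u(505) = δ^3 · u(712), so δ^3 = u(505)/u(712).
Since u(x) = √x, δ^3 = √(505/712) = 0.84218.
Taking the cube root: δ = 0.84218^(1/3) ≈ 0.944.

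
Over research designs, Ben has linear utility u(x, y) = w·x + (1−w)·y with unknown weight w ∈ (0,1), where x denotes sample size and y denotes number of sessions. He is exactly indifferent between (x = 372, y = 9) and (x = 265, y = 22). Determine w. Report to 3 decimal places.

Equating utilities: w·372 + (1−w)·9 = w·265 + (1−w)·22.
Collecting terms: w·107 = (1−w)·13.
So w/(1−w) = 13/107 = 0.1215, giving w = 13/(107+13) = 0.108.

w = 0.108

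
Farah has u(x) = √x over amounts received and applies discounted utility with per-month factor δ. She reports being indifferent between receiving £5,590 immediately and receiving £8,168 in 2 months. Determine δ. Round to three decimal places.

δ ≈ 0.910

Indifference means u(5590) = δ^2 · u(8168), so δ^2 = u(5590)/u(8168).
With u(x) = √x: δ^2 = √5590/√8168 = √(5590/8168) = 0.82727.
So δ = 0.82727^(1/2) ≈ 0.910.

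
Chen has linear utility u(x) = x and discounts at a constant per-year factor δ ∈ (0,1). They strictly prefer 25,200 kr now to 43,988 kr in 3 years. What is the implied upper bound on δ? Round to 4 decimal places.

Comparing present values: 25200 > δ^3·43988.
Hence δ^3 < 25200/43988 = 0.57288, and x ↦ x^(1/3) is increasing on (0,∞).
δ < 0.57288^(1/3) = 0.8305.

δ < 0.8305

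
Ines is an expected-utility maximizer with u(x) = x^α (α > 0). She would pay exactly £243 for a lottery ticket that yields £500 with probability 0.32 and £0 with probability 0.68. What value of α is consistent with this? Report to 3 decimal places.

The lottery's expected utility is 0.32·u(500) + 0.68·u(0) = 0.32·500^α (since u(0) = 0 for α > 0).
Equating: 243^α = 0.32·500^α, i.e. 0.4860^α = 0.32.
α = ln(0.32) / ln(243/500) = -1.139434/-0.721547 ≈ 1.579.

α ≈ 1.579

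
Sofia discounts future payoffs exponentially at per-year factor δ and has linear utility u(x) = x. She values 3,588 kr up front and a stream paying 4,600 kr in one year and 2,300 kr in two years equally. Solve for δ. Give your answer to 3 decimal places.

Present value of the stream is 4600·δ + 2300·δ². Indifference gives 4600δ + 2300δ² = 3588.
So 2300δ² + 4600δ − 3588 = 0.
The positive root is δ = [−4600 + √(4600² + 4·2300·3588)] / (2·2300) = (−4600 + 7360.000)/4600 ≈ 0.600.

δ ≈ 0.600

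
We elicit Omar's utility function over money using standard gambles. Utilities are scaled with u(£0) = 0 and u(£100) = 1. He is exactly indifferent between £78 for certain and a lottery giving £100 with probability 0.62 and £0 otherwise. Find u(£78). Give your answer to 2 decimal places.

The indifference gives u(£78) = 0.62·u(£100) + 0.38·u(£0) = 0.62·1 + 0.38·0 = 0.62.

0.62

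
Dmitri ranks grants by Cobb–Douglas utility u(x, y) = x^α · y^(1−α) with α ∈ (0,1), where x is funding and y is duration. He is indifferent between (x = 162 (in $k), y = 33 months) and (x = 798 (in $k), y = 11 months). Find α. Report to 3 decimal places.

α ≈ 0.408

Set the two utilities equal: 162^α·33^(1−α) = 798^α·11^(1−α).
Rearrange to (162/798)^α = (11/33)^(1−α) and take logs: α·-1.594512 = (1−α)·-1.098612.
With A = -1.594512 and B = -1.098612: α·A = (1−α)·B, so α = B/(A+B) = -1.098612/-2.693124 ≈ 0.408.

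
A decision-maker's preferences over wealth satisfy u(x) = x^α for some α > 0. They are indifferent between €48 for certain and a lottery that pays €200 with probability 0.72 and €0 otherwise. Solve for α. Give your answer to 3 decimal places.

EU(lottery) = 0.72·200^α + 0.28·0 = 0.72·200^α.
Setting u(48) equal to that: 48^α = 0.72·200^α ⇒ (48/200)^α = 0.72.
Taking logs: α·ln(48/200) = ln(0.72), so α = -0.328504 / -1.427116 ≈ 0.230.

α ≈ 0.230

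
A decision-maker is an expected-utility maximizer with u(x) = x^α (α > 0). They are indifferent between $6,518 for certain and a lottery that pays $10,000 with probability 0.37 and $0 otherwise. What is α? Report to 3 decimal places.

The lottery's expected utility is 0.37·u(10000) + 0.63·u(0) = 0.37·10000^α (since u(0) = 0 for α > 0).
Indifference: 6518^α = 0.37·10000^α, so (6518/10000)^α = 0.37.
Take logs: α = ln 0.37 / ln(6518/10000) ≈ 2.32292.

α ≈ 2.323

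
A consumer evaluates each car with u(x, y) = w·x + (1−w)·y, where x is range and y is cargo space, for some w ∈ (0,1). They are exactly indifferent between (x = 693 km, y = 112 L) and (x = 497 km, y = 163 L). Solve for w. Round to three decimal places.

w = 0.206

Indifference: w·693 + (1−w)·112 = w·497 + (1−w)·163.
Collecting terms: w·196 = (1−w)·51.
Hence w = 51/(196+51) = 51/247 = 0.206.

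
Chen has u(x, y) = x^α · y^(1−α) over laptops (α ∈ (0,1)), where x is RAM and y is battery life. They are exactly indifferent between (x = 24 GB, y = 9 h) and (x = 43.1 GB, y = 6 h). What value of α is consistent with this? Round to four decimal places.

α ≈ 0.4092

Set the two utilities equal: 24^α·9^(1−α) = 43.1^α·6^(1−α).
(24/43.1)^α = (6/9)^(1−α); take logs: α·ln(24/43.1) = (1−α)·ln(6/9), i.e. α·-0.5854692 = (1−α)·-0.4054651.
With A = -0.5854692 and B = -0.4054651: α·A = (1−α)·B, so α = B/(A+B) = -0.4054651/-0.9909343 ≈ 0.4092.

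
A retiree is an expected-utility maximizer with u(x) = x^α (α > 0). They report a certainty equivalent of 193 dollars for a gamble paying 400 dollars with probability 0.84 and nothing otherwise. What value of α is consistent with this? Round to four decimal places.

α ≈ 0.2392

The lottery's expected utility is 0.84·u(400) + 0.16·u(0) = 0.84·400^α (since u(0) = 0 for α > 0).
Equating: 193^α = 0.84·400^α, i.e. 0.4825^α = 0.84.
α = ln(0.84) / ln(193/400) = -0.1743534/-0.7287744 ≈ 0.2392.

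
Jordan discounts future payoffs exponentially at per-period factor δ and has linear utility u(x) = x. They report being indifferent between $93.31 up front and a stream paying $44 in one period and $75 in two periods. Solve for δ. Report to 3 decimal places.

δ ≈ 0.860

The stream is worth 44δ + 75δ² today, so 44δ + 75δ² = 93.31.
Rearranged: 75δ² + 44δ − 93.31 = 0.
The positive root is δ = [−44 + √(44² + 4·75·93.31)] / (2·75) = (−44 + 173.000)/150 ≈ 0.860.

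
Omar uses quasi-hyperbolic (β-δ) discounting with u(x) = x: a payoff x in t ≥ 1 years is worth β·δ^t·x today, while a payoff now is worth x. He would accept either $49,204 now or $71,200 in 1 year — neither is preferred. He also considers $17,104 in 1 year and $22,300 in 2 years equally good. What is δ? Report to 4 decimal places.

δ ≈ 0.7670

The second indifference involves only future payoffs, so β cancels: β·δ^1·17104 = β·δ^2·22300, giving δ = 17104/22300 = 0.76700.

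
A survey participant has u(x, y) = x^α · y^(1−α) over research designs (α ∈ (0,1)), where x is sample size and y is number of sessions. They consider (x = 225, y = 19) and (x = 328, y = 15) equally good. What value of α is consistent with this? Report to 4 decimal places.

The Cobb–Douglas utilities coincide, so 225^α·19^(1−α) = 328^α·15^(1−α).
Rearrange to (225/328)^α = (15/19)^(1−α) and take logs: α·-0.3769132 = (1−α)·-0.2363888.
So α/(1−α) = (-0.2363888)/(-0.3769132) = 0.6271704, and α = 0.6271704/1.6271704 ≈ 0.3854.

α ≈ 0.3854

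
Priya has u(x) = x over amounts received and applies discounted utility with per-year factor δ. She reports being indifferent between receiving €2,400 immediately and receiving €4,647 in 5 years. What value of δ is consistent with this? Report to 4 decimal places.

δ ≈ 0.8762

Indifference means u(2400) = δ^5 · u(4647), so δ^5 = u(2400)/u(4647).
With u(x) = x: δ^5 = 2400/4647 = 0.51646.
Taking the 5th root: δ = 0.51646^(1/5) ≈ 0.8762.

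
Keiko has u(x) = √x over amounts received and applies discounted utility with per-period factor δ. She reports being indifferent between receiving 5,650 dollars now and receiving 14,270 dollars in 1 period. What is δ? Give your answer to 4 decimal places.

Equating discounted utilities: u(5650) = δ·u(14270) ⇒ δ = u(5650)/u(14270).
Since u(x) = √x, δ = √(5650/14270) = 0.62923.

δ ≈ 0.6292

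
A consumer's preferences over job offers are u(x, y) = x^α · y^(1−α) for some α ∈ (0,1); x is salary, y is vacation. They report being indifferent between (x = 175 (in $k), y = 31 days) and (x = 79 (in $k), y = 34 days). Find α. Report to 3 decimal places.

α ≈ 0.104

The Cobb–Douglas utilities coincide, so 175^α·31^(1−α) = 79^α·34^(1−α).
Taking logs: α·ln 175 + (1−α)·ln 31 = α·ln 79 + (1−α)·ln 34, i.e. α·0.795338 = (1−α)·0.092373.
With A = 0.795338 and B = 0.092373: α·A = (1−α)·B, so α = B/(A+B) = 0.092373/0.887711 ≈ 0.104.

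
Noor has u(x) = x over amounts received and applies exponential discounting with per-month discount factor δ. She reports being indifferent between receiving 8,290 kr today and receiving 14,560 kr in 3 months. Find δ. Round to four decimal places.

δ ≈ 0.8288

Indifference means u(8290) = δ^3 · u(14560), so δ^3 = u(8290)/u(14560).
With u(x) = x: δ^3 = 8290/14560 = 0.56937.
So δ = 0.56937^(1/3) ≈ 0.8288.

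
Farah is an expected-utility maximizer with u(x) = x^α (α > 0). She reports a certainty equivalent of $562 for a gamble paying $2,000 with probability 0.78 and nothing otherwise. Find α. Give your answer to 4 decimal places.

EU(lottery) = 0.78·2000^α + 0.22·0 = 0.78·2000^α.
Equating: 562^α = 0.78·2000^α, i.e. 0.2810^α = 0.78.
α = ln(0.78) / ln(562/2000) = -0.2484614/-1.2694006 ≈ 0.1957.

α ≈ 0.1957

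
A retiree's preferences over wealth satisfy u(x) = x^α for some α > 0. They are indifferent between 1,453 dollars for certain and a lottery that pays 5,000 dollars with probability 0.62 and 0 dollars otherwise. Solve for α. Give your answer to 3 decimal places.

α ≈ 0.387

EU(lottery) = 0.62·5000^α + 0.38·0 = 0.62·5000^α.
Setting u(1453) equal to that: 1453^α = 0.62·5000^α ⇒ (1453/5000)^α = 0.62.
Take logs: α = ln 0.62 / ln(1453/5000) ≈ 0.38682.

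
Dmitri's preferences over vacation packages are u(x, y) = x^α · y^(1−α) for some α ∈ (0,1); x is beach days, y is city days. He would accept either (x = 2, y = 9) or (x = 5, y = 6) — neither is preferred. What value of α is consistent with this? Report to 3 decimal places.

Set the two utilities equal: 2^α·9^(1−α) = 5^α·6^(1−α).
Rearrange to (2/5)^α = (6/9)^(1−α) and take logs: α·-0.916291 = (1−α)·-0.405465.
So α/(1−α) = (-0.405465)/(-0.916291) = 0.442507, and α = 0.442507/1.442507 ≈ 0.307.

α ≈ 0.307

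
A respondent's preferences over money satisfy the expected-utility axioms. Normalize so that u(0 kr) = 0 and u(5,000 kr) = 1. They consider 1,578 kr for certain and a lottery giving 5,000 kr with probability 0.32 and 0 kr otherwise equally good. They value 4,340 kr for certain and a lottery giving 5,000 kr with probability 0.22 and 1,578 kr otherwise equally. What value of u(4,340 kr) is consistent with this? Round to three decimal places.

The first gamble pins u(1,578 kr): it must equal 0.32·1 + 0.68·0 = 0.32.
The second indifference gives u(4,340 kr) = 0.22·u(5,000 kr) + 0.78·u(1,578 kr) = 0.22·1.00 + 0.78·0.32 = 0.4696.

0.470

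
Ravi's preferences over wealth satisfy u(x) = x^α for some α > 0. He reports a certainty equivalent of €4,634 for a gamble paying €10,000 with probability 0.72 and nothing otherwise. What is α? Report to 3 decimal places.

EU(lottery) = 0.72·10000^α + 0.28·0 = 0.72·10000^α.
Setting u(4634) equal to that: 4634^α = 0.72·10000^α ⇒ (4634/10000)^α = 0.72.
Take logs: α = ln 0.72 / ln(4634/10000) ≈ 0.42709.

α ≈ 0.427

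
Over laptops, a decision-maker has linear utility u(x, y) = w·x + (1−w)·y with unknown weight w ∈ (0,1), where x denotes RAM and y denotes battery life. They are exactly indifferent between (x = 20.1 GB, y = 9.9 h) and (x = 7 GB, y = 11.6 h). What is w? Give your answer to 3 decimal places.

Equating utilities: w·20.1 + (1−w)·9.9 = w·7 + (1−w)·11.6.
Rearranging, 13.1·w − 1.7·(1−w) = 0.
The marginal rate of substitution is 1.7/13.1, so w = 1.7/(13.1+1.7) = 0.115.

w = 0.115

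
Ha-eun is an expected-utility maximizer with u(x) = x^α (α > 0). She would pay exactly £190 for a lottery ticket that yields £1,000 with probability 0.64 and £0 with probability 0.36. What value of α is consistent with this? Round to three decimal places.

α ≈ 0.269

Since u(0) = 0, the lottery's EU is 0.64·1000^α.
Indifference: 190^α = 0.64·1000^α, so (190/1000)^α = 0.64.
Taking logs: α·ln(190/1000) = ln(0.64), so α = -0.446287 / -1.660731 ≈ 0.269.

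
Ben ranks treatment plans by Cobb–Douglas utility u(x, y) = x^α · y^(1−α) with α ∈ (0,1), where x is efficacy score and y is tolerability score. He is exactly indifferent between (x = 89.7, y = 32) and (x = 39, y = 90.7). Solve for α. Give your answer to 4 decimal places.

Indifference: 89.7^α · 32^(1−α) = 39^α · 90.7^(1−α).
Rearrange to (89.7/39)^α = (90.7/32)^(1−α) and take logs: α·0.8329091 = (1−α)·1.0418215.
So α/(1−α) = (1.0418215)/(0.8329091) = 1.2508226, and α = 1.2508226/2.2508226 ≈ 0.5557.

α ≈ 0.5557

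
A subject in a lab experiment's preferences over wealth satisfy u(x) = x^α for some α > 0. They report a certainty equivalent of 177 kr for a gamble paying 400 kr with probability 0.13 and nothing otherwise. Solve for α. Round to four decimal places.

Since u(0) = 0, the lottery's EU is 0.13·400^α.
Setting u(177) equal to that: 177^α = 0.13·400^α ⇒ (177/400)^α = 0.13.
Taking logs: α·ln(177/400) = ln(0.13), so α = -2.0402208 / -0.8153148 ≈ 2.5024.

α ≈ 2.5024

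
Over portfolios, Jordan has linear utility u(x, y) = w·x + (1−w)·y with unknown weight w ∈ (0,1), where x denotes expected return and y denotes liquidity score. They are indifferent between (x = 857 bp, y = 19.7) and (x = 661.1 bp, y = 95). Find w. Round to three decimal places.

w = 0.278

Indifference: w·857 + (1−w)·19.7 = w·661.1 + (1−w)·95.
w·(857−661.1) = (1−w)·(95−19.7), i.e. w·195.9 = (1−w)·75.3.
The marginal rate of substitution is 75.3/195.9, so w = 75.3/(195.9+75.3) = 0.278.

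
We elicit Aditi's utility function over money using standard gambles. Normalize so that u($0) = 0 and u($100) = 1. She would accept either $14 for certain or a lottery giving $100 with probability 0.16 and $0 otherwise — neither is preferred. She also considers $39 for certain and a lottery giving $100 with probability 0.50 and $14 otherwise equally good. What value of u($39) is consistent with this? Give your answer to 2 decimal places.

0.58

From the first indifference, u($14) = 0.16·u($100) + 0.84·u($0) = 0.16·1 + 0.84·0 = 0.16.
Then u($39) = 0.50·u($100) + 0.50·u($14) = 0.50·1.00 + 0.50·0.16 = 0.5800.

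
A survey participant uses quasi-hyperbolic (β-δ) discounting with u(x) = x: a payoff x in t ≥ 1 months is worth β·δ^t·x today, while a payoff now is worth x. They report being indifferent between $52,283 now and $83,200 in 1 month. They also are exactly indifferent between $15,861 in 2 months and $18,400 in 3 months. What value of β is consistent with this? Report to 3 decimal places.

β ≈ 0.729

From the later pair, β·δ^2·15861 = β·δ^3·18400; dividing through, δ = 15861/18400 = 0.86201.
The first indifference: 52283 = β·δ·83200, so β = 52283/(δ·83200) = 52283/(0.86201·83200) ≈ 0.729.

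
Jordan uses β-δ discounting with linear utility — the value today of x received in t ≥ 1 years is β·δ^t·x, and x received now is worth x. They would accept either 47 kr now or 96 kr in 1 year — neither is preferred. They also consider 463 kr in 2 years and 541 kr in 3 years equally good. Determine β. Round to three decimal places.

From the later pair, β·δ^2·463 = β·δ^3·541; dividing through, δ = 463/541 = 0.85582.
Substituting δ into 47 = β·δ·96: β = 47/(82.159) ≈ 0.572.

β ≈ 0.572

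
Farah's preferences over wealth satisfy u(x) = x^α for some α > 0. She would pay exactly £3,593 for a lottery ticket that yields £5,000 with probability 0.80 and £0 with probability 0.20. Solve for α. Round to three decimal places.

α ≈ 0.675

Since u(0) = 0, the lottery's EU is 0.80·5000^α.
Setting u(3593) equal to that: 3593^α = 0.80·5000^α ⇒ (3593/5000)^α = 0.80.
α = ln(0.80) / ln(3593/5000) = -0.223144/-0.330450 ≈ 0.675.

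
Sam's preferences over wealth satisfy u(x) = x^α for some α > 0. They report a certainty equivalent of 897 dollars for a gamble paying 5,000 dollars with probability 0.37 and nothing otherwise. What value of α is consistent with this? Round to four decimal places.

Since u(0) = 0, the lottery's EU is 0.37·5000^α.
Indifference: 897^α = 0.37·5000^α, so (897/5000)^α = 0.37.
α = ln(0.37) / ln(897/5000) = -0.9942523/-1.7181373 ≈ 0.5787.

α ≈ 0.5787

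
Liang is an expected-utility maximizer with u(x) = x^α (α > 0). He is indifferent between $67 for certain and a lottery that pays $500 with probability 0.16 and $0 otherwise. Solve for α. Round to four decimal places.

Since u(0) = 0, the lottery's EU is 0.16·500^α.
Setting u(67) equal to that: 67^α = 0.16·500^α ⇒ (67/500)^α = 0.16.
α = ln(0.16) / ln(67/500) = -1.8325815/-2.0099155 ≈ 0.9118.

α ≈ 0.9118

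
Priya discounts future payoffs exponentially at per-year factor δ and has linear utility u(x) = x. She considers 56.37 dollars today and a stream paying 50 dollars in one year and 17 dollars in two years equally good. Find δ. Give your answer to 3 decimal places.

δ ≈ 0.870

Present value of the stream is 50·δ + 17·δ². Indifference gives 50δ + 17δ² = 56.37.
Rearranged: 17δ² + 50δ − 56.37 = 0.
By the quadratic formula (taking the positive root), δ = (−50 + √6333.16) / 34 ≈ 0.870.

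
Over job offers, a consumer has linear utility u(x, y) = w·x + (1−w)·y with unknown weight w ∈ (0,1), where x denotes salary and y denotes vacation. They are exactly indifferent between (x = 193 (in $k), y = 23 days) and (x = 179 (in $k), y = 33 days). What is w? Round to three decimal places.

u(193,23) = u(179,33) means w·193 + (1−w)·23 = w·179 + (1−w)·33.
Rearranging, 14·w − 10·(1−w) = 0.
The marginal rate of substitution is 10/14, so w = 10/(14+10) = 0.417.

w = 0.417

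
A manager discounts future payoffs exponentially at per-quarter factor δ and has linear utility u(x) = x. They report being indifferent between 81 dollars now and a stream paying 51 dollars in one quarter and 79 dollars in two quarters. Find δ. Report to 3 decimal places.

δ ≈ 0.740

The stream is worth 51δ + 79δ² today, so 51δ + 79δ² = 81.
That is, 79δ² + 51δ − 81 = 0, a quadratic in δ.
The positive root is δ = [−51 + √(51² + 4·79·81)] / (2·79) = (−51 + 167.920)/158 ≈ 0.740.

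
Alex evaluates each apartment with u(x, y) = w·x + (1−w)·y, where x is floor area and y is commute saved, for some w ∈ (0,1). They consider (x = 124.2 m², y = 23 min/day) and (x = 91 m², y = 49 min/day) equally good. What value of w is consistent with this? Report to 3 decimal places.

Indifference: w·124.2 + (1−w)·23 = w·91 + (1−w)·49.
w·(124.2−91) = (1−w)·(49−23), i.e. w·33.2 = (1−w)·26.
So w/(1−w) = 26/33.2 = 0.7831, giving w = 26/(33.2+26) = 0.439.

w = 0.439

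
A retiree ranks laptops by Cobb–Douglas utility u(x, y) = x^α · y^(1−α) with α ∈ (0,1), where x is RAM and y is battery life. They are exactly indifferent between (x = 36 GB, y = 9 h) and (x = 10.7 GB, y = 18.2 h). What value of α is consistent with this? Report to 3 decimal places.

Set the two utilities equal: 36^α·9^(1−α) = 10.7^α·18.2^(1−α).
Taking logs: α·ln 36 + (1−α)·ln 9 = α·ln 10.7 + (1−α)·ln 18.2, i.e. α·1.213275 = (1−α)·0.704197.
So α/(1−α) = (0.704197)/(1.213275) = 0.580410, and α = 0.580410/1.580410 ≈ 0.367.

α ≈ 0.367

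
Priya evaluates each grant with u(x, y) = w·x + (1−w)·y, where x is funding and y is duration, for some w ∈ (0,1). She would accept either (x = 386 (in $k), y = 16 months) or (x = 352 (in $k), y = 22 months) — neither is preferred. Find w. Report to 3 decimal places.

Equating utilities: w·386 + (1−w)·16 = w·352 + (1−w)·22.
w·(386−352) = (1−w)·(22−16), i.e. w·34 = (1−w)·6.
So w/(1−w) = 6/34 = 0.1765, giving w = 6/(34+6) = 0.150.

w = 0.150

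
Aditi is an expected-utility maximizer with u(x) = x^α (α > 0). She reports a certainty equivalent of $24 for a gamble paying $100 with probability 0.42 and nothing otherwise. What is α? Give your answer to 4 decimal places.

The lottery's expected utility is 0.42·u(100) + 0.58·u(0) = 0.42·100^α (since u(0) = 0 for α > 0).
Equating: 24^α = 0.42·100^α, i.e. 0.2400^α = 0.42.
Taking logs: α·ln(24/100) = ln(0.42), so α = -0.8675006 / -1.4271164 ≈ 0.6079.

α ≈ 0.6079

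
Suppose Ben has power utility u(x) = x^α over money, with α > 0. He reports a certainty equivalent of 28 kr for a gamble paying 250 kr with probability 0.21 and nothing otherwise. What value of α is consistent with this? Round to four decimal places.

Since u(0) = 0, the lottery's EU is 0.21·250^α.
Equating: 28^α = 0.21·250^α, i.e. 0.1120^α = 0.21.
α = ln(0.21) / ln(28/250) = -1.5606477/-2.1892564 ≈ 0.7129.

α ≈ 0.7129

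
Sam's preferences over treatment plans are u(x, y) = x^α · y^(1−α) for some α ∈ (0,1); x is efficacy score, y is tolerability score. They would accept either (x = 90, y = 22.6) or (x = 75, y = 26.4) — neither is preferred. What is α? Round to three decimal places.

α ≈ 0.460

Indifference: 90^α · 22.6^(1−α) = 75^α · 26.4^(1−α).
Rearrange to (90/75)^α = (26.4/22.6)^(1−α) and take logs: α·0.182322 = (1−α)·0.155414.
So α/(1−α) = (0.155414)/(0.182322) = 0.852415, and α = 0.852415/1.852415 ≈ 0.460.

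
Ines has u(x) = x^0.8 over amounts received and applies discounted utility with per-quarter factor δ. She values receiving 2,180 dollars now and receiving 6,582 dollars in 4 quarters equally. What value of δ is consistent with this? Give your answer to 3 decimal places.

δ ≈ 0.802

Equating discounted utilities: u(2180) = δ^4·u(6582) ⇒ δ^4 = u(2180)/u(6582).
With u(x) = x^0.8: δ^4 = 2180^0.8/6582^0.8 = (2180/6582)^0.8 = 0.41312.
Hence δ = (0.41312)^(1/4) = 0.80171.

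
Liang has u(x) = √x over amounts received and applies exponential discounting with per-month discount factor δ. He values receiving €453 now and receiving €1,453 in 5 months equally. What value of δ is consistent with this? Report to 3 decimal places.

Indifference means u(453) = δ^5 · u(1453), so δ^5 = u(453)/u(1453).
With u(x) = √x: δ^5 = √453/√1453 = √(453/1453) = 0.55836.
Taking the 5th root: δ = 0.55836^(1/5) ≈ 0.890.

δ ≈ 0.890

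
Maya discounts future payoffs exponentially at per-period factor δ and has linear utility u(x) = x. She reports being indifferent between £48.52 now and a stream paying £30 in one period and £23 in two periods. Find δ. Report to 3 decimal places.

δ ≈ 0.940

Equating present values: 48.52 = 30δ + 23δ².
So 23δ² + 30δ − 48.52 = 0.
δ = (−30 + √(30² + 4·23·48.52)) / (2·23) = (−30 + √5363.84) / 46 ≈ 0.940.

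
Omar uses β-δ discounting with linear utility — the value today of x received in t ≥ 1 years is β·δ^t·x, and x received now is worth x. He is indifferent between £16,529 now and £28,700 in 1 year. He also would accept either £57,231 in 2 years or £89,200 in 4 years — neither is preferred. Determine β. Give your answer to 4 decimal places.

β ≈ 0.7190

The second indifference involves only future payoffs, so β cancels: β·δ^2·57231 = β·δ^4·89200, giving δ^2 = 57231/89200 = 0.64160, so δ = 0.80100.
The first indifference: 16529 = β·δ·28700, so β = 16529/(δ·28700) = 16529/(0.80100·28700) ≈ 0.7190.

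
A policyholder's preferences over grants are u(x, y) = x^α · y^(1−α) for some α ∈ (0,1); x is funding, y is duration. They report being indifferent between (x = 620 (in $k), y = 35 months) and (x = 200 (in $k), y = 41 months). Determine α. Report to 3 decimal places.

Indifference: 620^α · 35^(1−α) = 200^α · 41^(1−α).
Taking logs: α·ln 620 + (1−α)·ln 35 = α·ln 200 + (1−α)·ln 41, i.e. α·1.131402 = (1−α)·0.158224.
So α/(1−α) = (0.158224)/(1.131402) = 0.139848, and α = 0.139848/1.139848 ≈ 0.123.

α ≈ 0.123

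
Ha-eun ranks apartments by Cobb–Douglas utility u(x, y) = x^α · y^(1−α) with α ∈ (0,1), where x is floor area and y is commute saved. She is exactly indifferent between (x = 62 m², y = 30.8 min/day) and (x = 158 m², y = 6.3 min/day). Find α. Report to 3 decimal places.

α ≈ 0.629

Indifference: 62^α · 30.8^(1−α) = 158^α · 6.3^(1−α).
Rearrange to (62/158)^α = (6.3/30.8)^(1−α) and take logs: α·-0.935461 = (1−α)·-1.586965.
So α/(1−α) = (-1.586965)/(-0.935461) = 1.696452, and α = 1.696452/2.696452 ≈ 0.629.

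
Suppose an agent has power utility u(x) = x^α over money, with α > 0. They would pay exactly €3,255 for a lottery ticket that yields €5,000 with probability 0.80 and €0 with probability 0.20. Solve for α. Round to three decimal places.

Since u(0) = 0, the lottery's EU is 0.80·5000^α.
Setting u(3255) equal to that: 3255^α = 0.80·5000^α ⇒ (3255/5000)^α = 0.80.
Taking logs: α·ln(3255/5000) = ln(0.80), so α = -0.223144 / -0.429246 ≈ 0.520.

α ≈ 0.520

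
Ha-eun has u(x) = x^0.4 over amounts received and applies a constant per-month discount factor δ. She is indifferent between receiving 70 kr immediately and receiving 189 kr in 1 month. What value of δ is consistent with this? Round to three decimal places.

The payoff in 1 month is discounted by δ, so u(70) = δ·u(189) and δ = u(70)/u(189).
With u(x) = x^0.4: δ = 70^0.4/189^0.4 = (70/189)^0.4 = 0.67213.

δ ≈ 0.672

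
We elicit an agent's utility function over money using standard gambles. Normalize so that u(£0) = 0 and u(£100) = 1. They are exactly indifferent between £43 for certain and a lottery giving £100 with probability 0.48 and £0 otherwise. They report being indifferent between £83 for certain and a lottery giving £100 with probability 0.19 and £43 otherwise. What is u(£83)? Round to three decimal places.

0.579

From the first indifference, u(£43) = 0.48·u(£100) + 0.52·u(£0) = 0.48·1 + 0.52·0 = 0.48.
Then u(£83) = 0.19·u(£100) + 0.81·u(£43) = 0.19·1.00 + 0.81·0.48 = 0.5788.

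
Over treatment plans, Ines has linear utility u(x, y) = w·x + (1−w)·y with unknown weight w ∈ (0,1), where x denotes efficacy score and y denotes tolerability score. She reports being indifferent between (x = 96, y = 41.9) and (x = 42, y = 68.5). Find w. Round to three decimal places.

w = 0.330

u(96,41.9) = u(42,68.5) means w·96 + (1−w)·41.9 = w·42 + (1−w)·68.5.
Rearranging, 54·w − 26.6·(1−w) = 0.
The marginal rate of substitution is 26.6/54, so w = 26.6/(54+26.6) = 0.330.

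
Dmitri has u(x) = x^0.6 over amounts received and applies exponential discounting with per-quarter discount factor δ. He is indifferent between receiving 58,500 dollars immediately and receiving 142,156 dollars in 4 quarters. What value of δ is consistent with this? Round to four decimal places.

Indifference means u(58500) = δ^4 · u(142156), so δ^4 = u(58500)/u(142156).
Since u(x) = x^0.6, δ^4 = (58500/142156)^0.6 = 0.41152^0.6 = 0.58700.
So δ = 0.58700^(1/4) ≈ 0.8753.

δ ≈ 0.8753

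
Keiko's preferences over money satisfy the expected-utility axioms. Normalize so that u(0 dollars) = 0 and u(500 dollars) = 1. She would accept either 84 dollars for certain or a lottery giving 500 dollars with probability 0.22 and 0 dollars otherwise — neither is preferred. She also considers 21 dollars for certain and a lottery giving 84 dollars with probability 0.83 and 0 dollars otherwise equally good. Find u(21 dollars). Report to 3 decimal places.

First, u(84 dollars) = 0.22·u(500 dollars) + 0.78·u(0 dollars) = 0.22.
The second indifference gives u(21 dollars) = 0.83·u(84 dollars) + 0.17·u(0 dollars) = 0.83·0.22 + 0.17·0.00 = 0.1826.

0.183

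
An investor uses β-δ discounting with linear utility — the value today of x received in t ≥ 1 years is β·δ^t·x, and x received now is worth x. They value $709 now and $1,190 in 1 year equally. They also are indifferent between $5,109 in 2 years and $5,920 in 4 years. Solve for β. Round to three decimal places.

β ≈ 0.641

From the later pair, β·δ^2·5109 = β·δ^4·5920; dividing through, δ^2 = 5109/5920 = 0.86301, so δ = 0.92898.
The first indifference: 709 = β·δ·1190, so β = 709/(δ·1190) = 709/(0.92898·1190) ≈ 0.641.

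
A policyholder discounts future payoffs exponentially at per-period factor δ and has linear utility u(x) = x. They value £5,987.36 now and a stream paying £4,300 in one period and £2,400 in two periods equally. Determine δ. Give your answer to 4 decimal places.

Present value of the stream is 4300·δ + 2400·δ². Indifference gives 4300δ + 2400δ² = 5987.36.
That is, 2400δ² + 4300δ − 5987.36 = 0, a quadratic in δ.
By the quadratic formula (taking the positive root), δ = (−4300 + √75968656.00) / 4800 ≈ 0.9200.

δ ≈ 0.9200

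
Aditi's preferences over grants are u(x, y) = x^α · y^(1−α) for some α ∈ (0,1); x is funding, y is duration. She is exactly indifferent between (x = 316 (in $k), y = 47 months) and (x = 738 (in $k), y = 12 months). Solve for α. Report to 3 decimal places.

Set the two utilities equal: 316^α·47^(1−α) = 738^α·12^(1−α).
(316/738)^α = (12/47)^(1−α); take logs: α·ln(316/738) = (1−α)·ln(12/47), i.e. α·-0.848202 = (1−α)·-1.365241.
So α/(1−α) = (-1.365241)/(-0.848202) = 1.609571, and α = 1.609571/2.609571 ≈ 0.617.

α ≈ 0.617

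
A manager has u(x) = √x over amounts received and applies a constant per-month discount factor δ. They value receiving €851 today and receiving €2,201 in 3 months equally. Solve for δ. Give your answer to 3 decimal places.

δ ≈ 0.854

Equating discounted utilities: u(851) = δ^3·u(2201) ⇒ δ^3 = u(851)/u(2201).
Since u(x) = √x, δ^3 = √(851/2201) = 0.62181.
Taking the cube root: δ = 0.62181^(1/3) ≈ 0.854.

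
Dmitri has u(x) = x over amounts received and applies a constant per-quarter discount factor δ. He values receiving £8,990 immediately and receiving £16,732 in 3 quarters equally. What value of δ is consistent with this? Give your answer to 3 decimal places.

δ ≈ 0.813

The payoff in 3 quarters is discounted by δ^3, so u(8990) = δ^3·u(16732) and δ^3 = u(8990)/u(16732).
With u(x) = x: δ^3 = 8990/16732 = 0.53729.
Taking the cube root: δ = 0.53729^(1/3) ≈ 0.813.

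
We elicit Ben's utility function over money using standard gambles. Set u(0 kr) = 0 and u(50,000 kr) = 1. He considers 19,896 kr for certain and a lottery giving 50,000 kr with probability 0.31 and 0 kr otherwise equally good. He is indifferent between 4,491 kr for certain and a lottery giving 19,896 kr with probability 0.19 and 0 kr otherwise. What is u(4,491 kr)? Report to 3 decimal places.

The first gamble pins u(19,896 kr): it must equal 0.31·1 + 0.69·0 = 0.31.
Chaining: u(4,491 kr) = 0.19·0.31 + 0.81·0.00 = 0.0589.

0.059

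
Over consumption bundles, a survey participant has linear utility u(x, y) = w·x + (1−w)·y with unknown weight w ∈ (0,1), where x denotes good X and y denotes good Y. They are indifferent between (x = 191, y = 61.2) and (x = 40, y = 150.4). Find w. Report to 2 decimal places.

w = 0.37

Equating utilities: w·191 + (1−w)·61.2 = w·40 + (1−w)·150.4.
w·(191−40) = (1−w)·(150.4−61.2), i.e. w·151 = (1−w)·89.2.
The marginal rate of substitution is 89.2/151, so w = 89.2/(151+89.2) = 0.37.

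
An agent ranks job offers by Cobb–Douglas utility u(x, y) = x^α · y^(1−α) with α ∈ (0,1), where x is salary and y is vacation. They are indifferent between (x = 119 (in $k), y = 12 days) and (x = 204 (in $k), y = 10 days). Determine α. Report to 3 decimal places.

Set the two utilities equal: 119^α·12^(1−α) = 204^α·10^(1−α).
Taking logs: α·ln 119 + (1−α)·ln 12 = α·ln 204 + (1−α)·ln 10, i.e. α·-0.538997 = (1−α)·-0.182322.
With A = -0.538997 and B = -0.182322: α·A = (1−α)·B, so α = B/(A+B) = -0.182322/-0.721319 ≈ 0.253.

α ≈ 0.253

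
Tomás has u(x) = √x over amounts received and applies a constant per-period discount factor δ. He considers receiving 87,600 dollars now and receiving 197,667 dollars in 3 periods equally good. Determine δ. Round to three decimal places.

Indifference means u(87600) = δ^3 · u(197667), so δ^3 = u(87600)/u(197667).
Since u(x) = √x, δ^3 = √(87600/197667) = 0.66571.
Taking the cube root: δ = 0.66571^(1/3) ≈ 0.873.

δ ≈ 0.873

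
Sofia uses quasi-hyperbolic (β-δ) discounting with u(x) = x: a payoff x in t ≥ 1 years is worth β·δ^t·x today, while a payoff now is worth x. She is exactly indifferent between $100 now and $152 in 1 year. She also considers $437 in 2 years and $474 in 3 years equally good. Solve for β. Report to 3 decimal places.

β ≈ 0.714

The second indifference involves only future payoffs, so β cancels: β·δ^2·437 = β·δ^3·474, giving δ = 437/474 = 0.92194.
Substituting δ into 100 = β·δ·152: β = 100/(140.135) ≈ 0.714.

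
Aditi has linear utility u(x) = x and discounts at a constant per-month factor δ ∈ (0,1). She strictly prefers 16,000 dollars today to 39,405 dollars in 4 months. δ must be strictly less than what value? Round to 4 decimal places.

δ < 0.7983

The preference means 16000 > δ^4·39405.
Dividing by 39405: δ^4 < 0.40604. Both sides are positive, so the 4th root keeps the direction.
δ < 0.40604^(1/4) = 0.7983.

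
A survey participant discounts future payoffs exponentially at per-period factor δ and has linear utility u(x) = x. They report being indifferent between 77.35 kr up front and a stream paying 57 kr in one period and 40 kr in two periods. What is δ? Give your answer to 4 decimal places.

δ ≈ 0.8500

Equating present values: 77.35 = 57δ + 40δ².
So 40δ² + 57δ − 77.35 = 0.
δ = (−57 + √(57² + 4·40·77.35)) / (2·40) = (−57 + √15625.00) / 80 ≈ 0.8500.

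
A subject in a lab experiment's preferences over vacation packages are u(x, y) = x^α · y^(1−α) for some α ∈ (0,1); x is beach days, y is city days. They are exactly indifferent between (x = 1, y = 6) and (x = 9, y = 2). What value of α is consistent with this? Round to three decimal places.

Indifference: 1^α · 6^(1−α) = 9^α · 2^(1−α).
Rearrange to (1/9)^α = (2/6)^(1−α) and take logs: α·-2.197225 = (1−α)·-1.098612.
With A = -2.197225 and B = -1.098612: α·A = (1−α)·B, so α = B/(A+B) = -1.098612/-3.295837 ≈ 0.333.

α ≈ 0.333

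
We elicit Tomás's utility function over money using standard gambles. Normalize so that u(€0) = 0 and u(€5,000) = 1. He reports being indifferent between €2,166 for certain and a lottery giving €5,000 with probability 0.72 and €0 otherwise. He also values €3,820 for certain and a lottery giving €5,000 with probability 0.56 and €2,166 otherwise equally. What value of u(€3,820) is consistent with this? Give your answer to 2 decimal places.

0.88

First, u(€2,166) = 0.72·u(€5,000) + 0.28·u(€0) = 0.72.
The second indifference gives u(€3,820) = 0.56·u(€5,000) + 0.44·u(€2,166) = 0.56·1.00 + 0.44·0.72 = 0.8768.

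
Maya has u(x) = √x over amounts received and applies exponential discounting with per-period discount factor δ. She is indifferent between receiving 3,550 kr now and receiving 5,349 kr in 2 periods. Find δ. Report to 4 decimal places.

Equating discounted utilities: u(3550) = δ^2·u(5349) ⇒ δ^2 = u(3550)/u(5349).
Since u(x) = √x, δ^2 = √(3550/5349) = 0.81466.
Hence δ = (0.81466)^(1/2) = 0.902587.

δ ≈ 0.9026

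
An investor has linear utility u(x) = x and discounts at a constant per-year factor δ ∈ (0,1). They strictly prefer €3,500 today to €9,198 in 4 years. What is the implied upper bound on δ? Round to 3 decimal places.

Comparing present values: 3500 > δ^4·9198.
So δ^4 < 3500/9198 = 0.38052; taking the 4th root of both positive sides preserves the inequality.
δ < 0.38052^(1/4) = 0.785.

δ < 0.785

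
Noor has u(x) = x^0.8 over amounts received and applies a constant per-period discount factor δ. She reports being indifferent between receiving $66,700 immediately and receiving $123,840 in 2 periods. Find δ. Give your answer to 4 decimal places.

δ ≈ 0.7807

Indifference means u(66700) = δ^2 · u(123840), so δ^2 = u(66700)/u(123840).
Since u(x) = x^0.8, δ^2 = (66700/123840)^0.8 = 0.53860^0.8 = 0.60955.
So δ = 0.60955^(1/2) ≈ 0.7807.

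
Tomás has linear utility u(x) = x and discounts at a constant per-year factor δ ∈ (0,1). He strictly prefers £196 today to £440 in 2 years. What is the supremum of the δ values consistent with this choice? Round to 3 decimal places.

δ < 0.667

Under u(x) = x this choice says 196 > δ^2·440.
Hence δ^2 < 196/440 = 0.44545, and x ↦ x^(1/2) is increasing on (0,∞).
δ < (196/440)^(1/2) ≈ 0.667.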